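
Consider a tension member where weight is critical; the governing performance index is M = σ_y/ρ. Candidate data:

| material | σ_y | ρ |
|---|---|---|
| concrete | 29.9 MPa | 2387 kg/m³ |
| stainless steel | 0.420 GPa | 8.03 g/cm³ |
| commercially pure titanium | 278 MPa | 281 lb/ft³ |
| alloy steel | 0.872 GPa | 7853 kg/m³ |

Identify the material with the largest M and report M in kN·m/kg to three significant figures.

alloy steel, M = 111 kN·m/kg

After converting to SI:
  concrete: σ_y = 29.90 MPa, ρ = 2387 kg/m³
  stainless steel: σ_y = 420.0 MPa, ρ = 8030 kg/m³
  commercially pure titanium: σ_y = 278.0 MPa, ρ = 4501 kg/m³
  alloy steel: σ_y = 872.0 MPa, ρ = 7853 kg/m³
  alloy steel: M = 111 kN·m/kg
  commercially pure titanium: M = 61.8 kN·m/kg
  stainless steel: M = 52.3 kN·m/kg
  concrete: M = 12.5 kN·m/kg
The maximum is for alloy steel.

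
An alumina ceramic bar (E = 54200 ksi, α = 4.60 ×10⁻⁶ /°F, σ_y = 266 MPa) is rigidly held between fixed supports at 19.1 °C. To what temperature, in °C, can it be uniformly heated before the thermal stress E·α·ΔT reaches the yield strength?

105 °C

E = 54200 ksi = 373.7 GPa.
α = 4.60×10⁻⁶/°F × 9/5 = 8.28×10⁻⁶/K.
E·α·ΔT = 266.0 MPa ⇒ ΔT = 266.0 / (373.7×10³ × 8.28×10⁻⁶) = 85.97 K.
T = 19.1 + 85.97 = 105.1 °C.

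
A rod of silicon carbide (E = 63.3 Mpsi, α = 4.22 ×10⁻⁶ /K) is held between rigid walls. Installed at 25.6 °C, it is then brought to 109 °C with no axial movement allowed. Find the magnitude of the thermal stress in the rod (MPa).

154 MPa

E = 63.3 Mpsi = 436.4 GPa.
ΔT = 83.40 K. Constrained thermal stress σ = E·α·ΔT = 436.4×10³ MPa × 4.22×10⁻⁶ × 83.40 = 154 MPa (compressive).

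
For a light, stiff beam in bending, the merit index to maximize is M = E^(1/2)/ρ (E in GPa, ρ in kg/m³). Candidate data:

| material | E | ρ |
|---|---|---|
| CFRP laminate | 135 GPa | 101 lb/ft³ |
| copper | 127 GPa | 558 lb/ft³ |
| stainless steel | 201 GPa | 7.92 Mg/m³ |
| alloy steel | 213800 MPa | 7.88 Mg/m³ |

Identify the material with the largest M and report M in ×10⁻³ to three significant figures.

CFRP laminate, M = 7.18×10⁻³

Putting every candidate on a common basis:
  CFRP laminate: E = 135.0 GPa, ρ = 1618 kg/m³
  copper: E = 127.0 GPa, ρ = 8938 kg/m³
  stainless steel: E = 201.0 GPa, ρ = 7920 kg/m³
  alloy steel: E = 213.8 GPa, ρ = 7880 kg/m³
  CFRP laminate: M = 7.18×10⁻³
  alloy steel: M = 1.86×10⁻³
  stainless steel: M = 1.79×10⁻³
  copper: M = 1.26×10⁻³
CFRP laminate ranks first.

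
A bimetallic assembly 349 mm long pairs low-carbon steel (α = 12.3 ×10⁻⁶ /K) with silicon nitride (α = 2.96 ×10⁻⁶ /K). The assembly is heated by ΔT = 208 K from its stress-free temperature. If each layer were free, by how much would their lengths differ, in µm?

678 µm

Δα = |12.3 − 2.96|×10⁻⁶/K = 9.34×10⁻⁶/K.
ΔL_mismatch = Δα·L·ΔT = 9.34×10⁻⁶ × 349.0 mm × 208.0 K = 678 µm.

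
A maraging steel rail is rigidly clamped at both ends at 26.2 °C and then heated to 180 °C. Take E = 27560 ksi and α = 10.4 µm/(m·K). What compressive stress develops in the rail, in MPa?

E = 27560 ksi = 190.0 GPa.
ΔT = 153.8 K. Constrained thermal stress σ = E·α·ΔT = 190.0×10³ MPa × 10.4×10⁻⁶ × 153.8 = 304 MPa (compressive).

304 MPa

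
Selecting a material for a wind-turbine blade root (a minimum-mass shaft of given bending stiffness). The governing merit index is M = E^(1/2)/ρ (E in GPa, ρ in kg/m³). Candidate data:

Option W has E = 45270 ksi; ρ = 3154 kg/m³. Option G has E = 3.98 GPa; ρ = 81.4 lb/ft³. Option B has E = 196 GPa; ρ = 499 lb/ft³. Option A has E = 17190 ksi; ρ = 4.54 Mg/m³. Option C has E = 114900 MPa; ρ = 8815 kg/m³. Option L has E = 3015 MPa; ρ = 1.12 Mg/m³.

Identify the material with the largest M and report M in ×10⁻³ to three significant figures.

option W, M = 5.60×10⁻³

In SI units:
  option W: E = 312.1 GPa, ρ = 3154 kg/m³
  option G: E = 3.980 GPa, ρ = 1304 kg/m³
  option B: E = 196.0 GPa, ρ = 7993 kg/m³
  option A: E = 118.5 GPa, ρ = 4540 kg/m³
  option C: E = 114.9 GPa, ρ = 8815 kg/m³
  option L: E = 3.015 GPa, ρ = 1120 kg/m³
  option W: M = 5.60×10⁻³
  option A: M = 2.40×10⁻³
  option B: M = 1.75×10⁻³
  option L: M = 1.55×10⁻³
  option G: M = 1.53×10⁻³
  option C: M = 1.22×10⁻³
Highest index: option W.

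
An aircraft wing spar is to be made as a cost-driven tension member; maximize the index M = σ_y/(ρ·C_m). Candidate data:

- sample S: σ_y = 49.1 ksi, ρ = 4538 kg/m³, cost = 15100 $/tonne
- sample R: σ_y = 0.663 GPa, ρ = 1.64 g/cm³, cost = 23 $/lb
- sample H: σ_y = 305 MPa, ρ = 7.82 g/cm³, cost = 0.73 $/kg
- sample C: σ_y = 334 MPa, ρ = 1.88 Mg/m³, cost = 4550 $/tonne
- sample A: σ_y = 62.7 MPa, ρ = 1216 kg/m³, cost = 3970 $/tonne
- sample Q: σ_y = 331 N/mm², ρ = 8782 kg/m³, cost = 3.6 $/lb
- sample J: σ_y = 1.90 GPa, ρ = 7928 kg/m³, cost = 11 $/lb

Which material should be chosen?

sample H

In SI units:
  sample S: σ_y = 338.5 MPa, ρ = 4538 kg/m³, cost = 15.10 $/kg
  sample R: σ_y = 663.0 MPa, ρ = 1640 kg/m³, cost = 50.71 $/kg
  sample H: σ_y = 305.0 MPa, ρ = 7820 kg/m³, cost = 0.7300 $/kg
  sample C: σ_y = 334.0 MPa, ρ = 1880 kg/m³, cost = 4.550 $/kg
  sample A: σ_y = 62.70 MPa, ρ = 1216 kg/m³, cost = 3.970 $/kg
  sample Q: σ_y = 331.0 MPa, ρ = 8782 kg/m³, cost = 7.937 $/kg
  sample J: σ_y = 1900 MPa, ρ = 7928 kg/m³, cost = 24.25 $/kg
  sample H: M = 53.4 kN·m per $
  sample C: M = 39.0 kN·m per $
  sample A: M = 13.0 kN·m per $
  sample J: M = 9.88 kN·m per $
  sample R: M = 7.97 kN·m per $
  sample S: M = 4.94 kN·m per $
  sample Q: M = 4.75 kN·m per $
The maximum is for sample H.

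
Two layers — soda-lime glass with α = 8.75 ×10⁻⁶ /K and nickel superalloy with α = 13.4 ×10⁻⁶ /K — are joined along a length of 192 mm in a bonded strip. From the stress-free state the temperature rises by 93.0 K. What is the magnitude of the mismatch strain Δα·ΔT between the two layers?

Δα = |8.75 − 13.4|×10⁻⁶/K = 4.65×10⁻⁶/K.
Mismatch strain = Δα·ΔT = 4.65×10⁻⁶ × 93.0 = 4.32×10⁻⁴.

4.32×10⁻⁴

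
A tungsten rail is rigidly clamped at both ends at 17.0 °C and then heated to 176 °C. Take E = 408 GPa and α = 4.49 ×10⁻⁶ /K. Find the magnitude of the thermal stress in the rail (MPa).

ΔT = 159.0 K. Constrained thermal stress σ = E·α·ΔT = 408.0×10³ MPa × 4.49×10⁻⁶ × 159.0 = 291 MPa (compressive).

291 MPa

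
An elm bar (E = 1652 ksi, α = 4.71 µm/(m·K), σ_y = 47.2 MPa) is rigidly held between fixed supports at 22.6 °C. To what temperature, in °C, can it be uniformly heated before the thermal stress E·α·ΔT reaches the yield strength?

E = 1652 ksi = 11.39 GPa.
E·α·ΔT = 47.20 MPa ⇒ ΔT = 47.20 / (11.39×10³ × 4.71×10⁻⁶) = 879.8 K.
T = 22.6 + 879.8 = 902.4 °C.

902 °C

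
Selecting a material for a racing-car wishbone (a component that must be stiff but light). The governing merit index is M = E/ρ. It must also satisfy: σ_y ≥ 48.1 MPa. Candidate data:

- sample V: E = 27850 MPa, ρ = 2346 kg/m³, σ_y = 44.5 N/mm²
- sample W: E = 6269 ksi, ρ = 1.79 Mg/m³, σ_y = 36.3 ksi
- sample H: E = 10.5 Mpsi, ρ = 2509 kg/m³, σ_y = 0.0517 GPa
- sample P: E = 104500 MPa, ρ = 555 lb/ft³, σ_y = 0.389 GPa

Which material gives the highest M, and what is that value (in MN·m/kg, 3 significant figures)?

Screen on constraints: σ_y ≥ 48.1 MPa. Survivors: sample W, sample H, sample P.
After converting to SI:
  sample W: E = 43.22 GPa, ρ = 1790 kg/m³
  sample H: E = 72.39 GPa, ρ = 2509 kg/m³
  sample P: E = 104.5 GPa, ρ = 8890 kg/m³
  sample H: M = 28.9 MN·m/kg
  sample W: M = 24.1 MN·m/kg
  sample P: M = 11.8 MN·m/kg
The maximum is for sample H.

sample H, M = 28.9 MN·m/kg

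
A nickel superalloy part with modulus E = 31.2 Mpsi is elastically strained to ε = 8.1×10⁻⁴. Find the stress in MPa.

174 MPa

E = 31.2 Mpsi = 215.1 GPa.
σ = E·ε = 215100 MPa × 8.1×10⁻⁴ = 174 MPa.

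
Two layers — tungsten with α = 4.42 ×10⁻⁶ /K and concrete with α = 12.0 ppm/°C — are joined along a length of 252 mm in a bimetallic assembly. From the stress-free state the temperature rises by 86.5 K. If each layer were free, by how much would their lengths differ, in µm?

Δα = |4.42 − 12.0|×10⁻⁶/K = 7.58×10⁻⁶/K.
ΔL_mismatch = Δα·L·ΔT = 7.58×10⁻⁶ × 252.0 mm × 86.5 K = 165 µm.

165 µm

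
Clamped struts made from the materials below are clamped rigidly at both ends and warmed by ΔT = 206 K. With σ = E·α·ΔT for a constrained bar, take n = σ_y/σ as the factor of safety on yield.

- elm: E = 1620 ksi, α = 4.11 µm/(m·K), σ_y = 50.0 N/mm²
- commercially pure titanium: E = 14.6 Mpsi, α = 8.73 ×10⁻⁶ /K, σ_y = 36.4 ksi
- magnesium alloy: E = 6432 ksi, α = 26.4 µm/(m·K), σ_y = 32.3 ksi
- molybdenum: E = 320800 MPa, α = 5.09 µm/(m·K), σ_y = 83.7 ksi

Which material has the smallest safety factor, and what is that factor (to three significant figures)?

magnesium alloy, n = 0.923

With everything in SI (GPa, ×10⁻⁶/K, MPa):
  elm: E = 11.17, α = 4.11, σ_y = 50.00 → σ = 9.46 MPa, n = 5.29
  commercially pure titanium: E = 100.7, α = 8.73, σ_y = 251.0 → σ = 181 MPa, n = 1.39
  magnesium alloy: E = 44.35, α = 26.4, σ_y = 222.7 → σ = 241 MPa, n = 0.923
  molybdenum: E = 320.8, α = 5.09, σ_y = 577.1 → σ = 336 MPa, n = 1.72
Smallest n: magnesium alloy with n = 0.923.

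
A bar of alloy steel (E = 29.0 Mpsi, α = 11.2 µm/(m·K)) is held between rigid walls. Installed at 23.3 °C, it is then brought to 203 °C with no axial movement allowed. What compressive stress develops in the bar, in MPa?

E = 29.0 Mpsi = 199.9 GPa.
ΔT = 179.7 K. Constrained thermal stress σ = E·α·ΔT = 199.9×10³ MPa × 11.2×10⁻⁶ × 179.7 = 402 MPa (compressive).

402 MPa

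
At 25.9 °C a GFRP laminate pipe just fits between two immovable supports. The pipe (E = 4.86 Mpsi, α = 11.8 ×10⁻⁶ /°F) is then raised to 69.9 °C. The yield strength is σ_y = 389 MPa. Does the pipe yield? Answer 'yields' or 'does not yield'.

does not yield

E = 4.86 Mpsi = 33.51 GPa.
α = 11.8×10⁻⁶/°F × 9/5 = 21.2×10⁻⁶/K.
ΔT = 44.00 K. Constrained thermal stress σ = E·α·ΔT = 33.51×10³ MPa × 21.2×10⁻⁶ × 44.00 = 31.3 MPa (compressive).
Compare to σ_y = 389 MPa: σ < σ_y, so it does not yield.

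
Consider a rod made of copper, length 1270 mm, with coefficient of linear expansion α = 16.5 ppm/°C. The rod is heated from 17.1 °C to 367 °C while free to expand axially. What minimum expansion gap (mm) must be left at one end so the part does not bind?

ΔT = 367 − 17.1 = 349.9 K.
ΔL = α·L₀·ΔT = 16.5×10⁻⁶ × 1270 mm × 349.9 K = 7.33 mm.

7.33 mm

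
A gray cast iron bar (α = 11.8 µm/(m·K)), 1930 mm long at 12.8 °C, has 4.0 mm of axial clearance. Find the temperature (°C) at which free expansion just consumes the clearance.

188 °C

α·L₀·ΔT = 4.0 mm ⇒ ΔT = 4.0 / (11.8×10⁻⁶ × 1930.0) = 175.6 K.
T = 12.8 + 175.6 = 188.4 °C.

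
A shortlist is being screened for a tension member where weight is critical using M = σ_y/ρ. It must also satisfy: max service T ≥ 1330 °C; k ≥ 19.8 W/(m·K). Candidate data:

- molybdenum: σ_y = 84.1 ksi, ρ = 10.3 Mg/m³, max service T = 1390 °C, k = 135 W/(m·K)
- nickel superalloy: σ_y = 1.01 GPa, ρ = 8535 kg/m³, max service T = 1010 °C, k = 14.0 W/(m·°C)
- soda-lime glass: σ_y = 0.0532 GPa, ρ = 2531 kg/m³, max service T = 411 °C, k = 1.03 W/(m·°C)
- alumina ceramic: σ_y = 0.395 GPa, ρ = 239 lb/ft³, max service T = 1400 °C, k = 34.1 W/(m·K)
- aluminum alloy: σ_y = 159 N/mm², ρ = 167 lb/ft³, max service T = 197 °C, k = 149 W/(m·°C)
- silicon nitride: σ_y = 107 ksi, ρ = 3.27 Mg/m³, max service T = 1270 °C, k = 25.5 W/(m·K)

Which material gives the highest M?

alumina ceramic

Screen on constraints: max service T ≥ 1330 °C; k ≥ 19.8 W/(m·K). Survivors: molybdenum, alumina ceramic.
Normalizing units and computing the index:
  molybdenum: σ_y = 579.8 MPa, ρ = 10300 kg/m³
  alumina ceramic: σ_y = 395.0 MPa, ρ = 3828 kg/m³
  alumina ceramic: M = 103 kN·m/kg
  molybdenum: M = 56.3 kN·m/kg
Alumina ceramic ranks first.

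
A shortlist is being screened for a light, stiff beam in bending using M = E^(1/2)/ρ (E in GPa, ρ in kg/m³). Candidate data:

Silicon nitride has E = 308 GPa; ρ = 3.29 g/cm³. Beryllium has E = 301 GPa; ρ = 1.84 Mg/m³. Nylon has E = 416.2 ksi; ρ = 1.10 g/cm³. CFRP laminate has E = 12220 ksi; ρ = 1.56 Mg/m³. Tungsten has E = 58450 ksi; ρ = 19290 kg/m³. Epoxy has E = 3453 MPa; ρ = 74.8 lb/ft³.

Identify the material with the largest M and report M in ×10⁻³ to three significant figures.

beryllium, M = 9.43×10⁻³

Normalizing units and computing the index:
  silicon nitride: E = 308.0 GPa, ρ = 3290 kg/m³
  beryllium: E = 301.0 GPa, ρ = 1840 kg/m³
  nylon: E = 2.870 GPa, ρ = 1100 kg/m³
  CFRP laminate: E = 84.25 GPa, ρ = 1560 kg/m³
  tungsten: E = 403.0 GPa, ρ = 19290 kg/m³
  epoxy: E = 3.453 GPa, ρ = 1198 kg/m³
  beryllium: M = 9.43×10⁻³
  CFRP laminate: M = 5.88×10⁻³
  silicon nitride: M = 5.33×10⁻³
  epoxy: M = 1.55×10⁻³
  nylon: M = 1.54×10⁻³
  tungsten: M = 1.04×10⁻³
Beryllium has the largest M.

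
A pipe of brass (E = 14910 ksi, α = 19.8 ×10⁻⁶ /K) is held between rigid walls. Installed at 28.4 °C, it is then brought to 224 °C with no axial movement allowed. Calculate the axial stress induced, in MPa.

E = 14910 ksi = 102.8 GPa.
ΔT = 195.6 K. Constrained thermal stress σ = E·α·ΔT = 102.8×10³ MPa × 19.8×10⁻⁶ × 195.6 = 398 MPa (compressive).

398 MPa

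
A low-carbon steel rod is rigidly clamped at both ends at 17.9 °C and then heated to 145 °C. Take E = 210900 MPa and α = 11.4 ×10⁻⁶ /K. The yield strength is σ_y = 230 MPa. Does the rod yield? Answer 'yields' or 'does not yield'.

yields

E = 210900 MPa = 210.9 GPa.
ΔT = 127.1 K. Constrained thermal stress σ = E·α·ΔT = 210.9×10³ MPa × 11.4×10⁻⁶ × 127.1 = 306 MPa (compressive).
Compare to σ_y = 230 MPa: σ ≥ σ_y, so it yields.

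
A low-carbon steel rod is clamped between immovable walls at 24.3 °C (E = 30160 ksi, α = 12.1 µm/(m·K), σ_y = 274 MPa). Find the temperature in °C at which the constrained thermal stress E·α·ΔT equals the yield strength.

E = 30160 ksi = 207.9 GPa.
E·α·ΔT = 274.0 MPa ⇒ ΔT = 274.0 / (207.9×10³ × 12.1×10⁻⁶) = 108.9 K.
T = 24.3 + 108.9 = 133.2 °C.

133 °C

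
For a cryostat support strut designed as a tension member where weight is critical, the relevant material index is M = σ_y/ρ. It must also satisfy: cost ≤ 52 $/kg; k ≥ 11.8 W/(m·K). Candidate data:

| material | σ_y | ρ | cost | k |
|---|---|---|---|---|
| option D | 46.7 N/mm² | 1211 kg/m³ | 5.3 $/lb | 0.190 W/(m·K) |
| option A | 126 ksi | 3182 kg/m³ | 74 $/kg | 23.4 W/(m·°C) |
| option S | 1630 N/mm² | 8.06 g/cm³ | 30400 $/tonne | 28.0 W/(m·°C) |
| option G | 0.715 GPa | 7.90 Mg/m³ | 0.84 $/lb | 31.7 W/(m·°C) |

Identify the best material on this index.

option S

Screen on constraints: cost ≤ 52 $/kg; k ≥ 11.8 W/(m·K). Survivors: option S, option G.
Normalizing units and computing the index:
  option S: σ_y = 1630 MPa, ρ = 8060 kg/m³
  option G: σ_y = 715.0 MPa, ρ = 7900 kg/m³
  option S: M = 202 kN·m/kg
  option G: M = 90.5 kN·m/kg
Highest index: option S.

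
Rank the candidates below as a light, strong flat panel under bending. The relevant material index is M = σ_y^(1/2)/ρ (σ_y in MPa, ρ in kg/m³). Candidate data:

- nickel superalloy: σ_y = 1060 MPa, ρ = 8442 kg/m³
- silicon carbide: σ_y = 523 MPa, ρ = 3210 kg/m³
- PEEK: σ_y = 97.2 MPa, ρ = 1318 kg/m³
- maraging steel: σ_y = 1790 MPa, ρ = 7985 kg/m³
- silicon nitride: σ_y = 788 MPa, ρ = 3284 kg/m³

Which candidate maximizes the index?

silicon nitride

Evaluate M for each candidate:
  silicon nitride: M = 8.55×10⁻³
  PEEK: M = 7.48×10⁻³
  silicon carbide: M = 7.12×10⁻³
  maraging steel: M = 5.30×10⁻³
  nickel superalloy: M = 3.86×10⁻³
Highest index: silicon nitride.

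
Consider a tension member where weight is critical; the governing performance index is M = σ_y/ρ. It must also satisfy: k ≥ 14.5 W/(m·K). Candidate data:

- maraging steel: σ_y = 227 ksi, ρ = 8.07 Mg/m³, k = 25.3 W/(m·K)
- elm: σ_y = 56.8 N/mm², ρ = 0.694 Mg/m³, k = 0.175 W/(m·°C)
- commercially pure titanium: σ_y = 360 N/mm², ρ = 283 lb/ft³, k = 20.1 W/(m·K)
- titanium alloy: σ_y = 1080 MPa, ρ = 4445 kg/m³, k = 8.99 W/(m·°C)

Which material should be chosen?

maraging steel

Screen on constraints: k ≥ 14.5 W/(m·K). Survivors: maraging steel, commercially pure titanium.
Normalizing units and computing the index:
  maraging steel: σ_y = 1565 MPa, ρ = 8070 kg/m³
  commercially pure titanium: σ_y = 360.0 MPa, ρ = 4533 kg/m³
  maraging steel: M = 194 kN·m/kg
  commercially pure titanium: M = 79.4 kN·m/kg
Highest index: maraging steel.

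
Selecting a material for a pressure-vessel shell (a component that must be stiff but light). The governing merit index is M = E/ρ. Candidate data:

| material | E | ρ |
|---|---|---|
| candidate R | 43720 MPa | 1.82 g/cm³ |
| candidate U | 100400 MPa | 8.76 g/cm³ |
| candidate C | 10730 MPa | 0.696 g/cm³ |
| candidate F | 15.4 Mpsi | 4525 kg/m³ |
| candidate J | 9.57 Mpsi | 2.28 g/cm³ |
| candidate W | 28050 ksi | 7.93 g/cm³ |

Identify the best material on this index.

Normalizing units and computing the index:
  candidate R: E = 43.72 GPa, ρ = 1820 kg/m³
  candidate U: E = 100.4 GPa, ρ = 8760 kg/m³
  candidate C: E = 10.73 GPa, ρ = 696.0 kg/m³
  candidate F: E = 106.2 GPa, ρ = 4525 kg/m³
  candidate J: E = 65.98 GPa, ρ = 2280 kg/m³
  candidate W: E = 193.4 GPa, ρ = 7930 kg/m³
  candidate J: M = 28.9 MN·m/kg
  candidate W: M = 24.4 MN·m/kg
  candidate R: M = 24.0 MN·m/kg
  candidate F: M = 23.5 MN·m/kg
  candidate C: M = 15.4 MN·m/kg
  candidate U: M = 11.5 MN·m/kg
Highest index: candidate J.

candidate J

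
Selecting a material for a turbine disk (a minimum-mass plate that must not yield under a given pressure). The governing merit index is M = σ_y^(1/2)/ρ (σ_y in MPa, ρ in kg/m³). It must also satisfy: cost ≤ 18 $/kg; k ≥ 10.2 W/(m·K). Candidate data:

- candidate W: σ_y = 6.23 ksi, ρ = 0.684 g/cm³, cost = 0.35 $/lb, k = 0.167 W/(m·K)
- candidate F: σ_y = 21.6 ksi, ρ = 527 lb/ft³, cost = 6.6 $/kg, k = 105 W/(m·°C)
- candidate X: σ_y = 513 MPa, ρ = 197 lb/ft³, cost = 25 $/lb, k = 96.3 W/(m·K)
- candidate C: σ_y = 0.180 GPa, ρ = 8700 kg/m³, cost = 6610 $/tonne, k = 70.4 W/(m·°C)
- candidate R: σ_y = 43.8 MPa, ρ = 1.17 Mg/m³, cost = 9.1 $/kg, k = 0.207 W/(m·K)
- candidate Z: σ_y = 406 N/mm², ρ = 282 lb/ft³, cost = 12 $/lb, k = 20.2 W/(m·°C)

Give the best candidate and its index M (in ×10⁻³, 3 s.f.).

candidate C, M = 1.54×10⁻³

Screen on constraints: cost ≤ 18 $/kg; k ≥ 10.2 W/(m·K). Survivors: candidate F, candidate C.
After converting to SI:
  candidate F: σ_y = 148.9 MPa, ρ = 8442 kg/m³
  candidate C: σ_y = 180.0 MPa, ρ = 8700 kg/m³
  candidate C: M = 1.54×10⁻³
  candidate F: M = 1.45×10⁻³
The maximum is for candidate C.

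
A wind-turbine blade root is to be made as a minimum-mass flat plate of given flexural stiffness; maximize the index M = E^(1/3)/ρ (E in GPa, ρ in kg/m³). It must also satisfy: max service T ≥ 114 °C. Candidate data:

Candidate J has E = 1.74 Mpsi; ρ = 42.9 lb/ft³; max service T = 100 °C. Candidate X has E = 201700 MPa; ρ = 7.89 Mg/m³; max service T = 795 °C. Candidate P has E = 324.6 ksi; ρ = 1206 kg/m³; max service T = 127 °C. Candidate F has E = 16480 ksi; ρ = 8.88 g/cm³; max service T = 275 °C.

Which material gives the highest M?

candidate P

Screen on constraints: max service T ≥ 114 °C. Survivors: candidate X, candidate P, candidate F.
Putting every candidate on a common basis:
  candidate X: E = 201.7 GPa, ρ = 7890 kg/m³
  candidate P: E = 2.238 GPa, ρ = 1206 kg/m³
  candidate F: E = 113.6 GPa, ρ = 8880 kg/m³
  candidate P: M = 1.08×10⁻³
  candidate X: M = 0.743×10⁻³
  candidate F: M = 0.545×10⁻³
Candidate P ranks first.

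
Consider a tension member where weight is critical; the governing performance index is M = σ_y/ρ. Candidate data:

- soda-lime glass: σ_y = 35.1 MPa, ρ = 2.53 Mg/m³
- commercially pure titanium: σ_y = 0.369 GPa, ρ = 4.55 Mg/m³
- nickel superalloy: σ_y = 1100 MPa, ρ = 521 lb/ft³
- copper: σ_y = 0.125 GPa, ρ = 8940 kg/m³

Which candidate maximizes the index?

Normalizing units and computing the index:
  soda-lime glass: σ_y = 35.10 MPa, ρ = 2530 kg/m³
  commercially pure titanium: σ_y = 369.0 MPa, ρ = 4550 kg/m³
  nickel superalloy: σ_y = 1100 MPa, ρ = 8346 kg/m³
  copper: σ_y = 125.0 MPa, ρ = 8940 kg/m³
  nickel superalloy: M = 132 kN·m/kg
  commercially pure titanium: M = 81.1 kN·m/kg
  copper: M = 14.0 kN·m/kg
  soda-lime glass: M = 13.9 kN·m/kg
Nickel superalloy ranks first.

nickel superalloy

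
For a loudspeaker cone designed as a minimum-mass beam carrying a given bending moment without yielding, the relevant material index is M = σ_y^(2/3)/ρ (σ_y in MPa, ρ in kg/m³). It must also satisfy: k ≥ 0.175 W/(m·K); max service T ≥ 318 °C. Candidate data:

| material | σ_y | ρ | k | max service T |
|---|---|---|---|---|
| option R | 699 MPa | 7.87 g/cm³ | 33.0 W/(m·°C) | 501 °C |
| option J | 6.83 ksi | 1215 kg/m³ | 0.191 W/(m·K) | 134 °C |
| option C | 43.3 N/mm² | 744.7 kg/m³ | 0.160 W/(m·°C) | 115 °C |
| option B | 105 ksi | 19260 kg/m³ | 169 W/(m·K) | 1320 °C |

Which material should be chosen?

Screen on constraints: k ≥ 0.175 W/(m·K); max service T ≥ 318 °C. Survivors: option R, option B.
Normalizing units and computing the index:
  option R: σ_y = 699.0 MPa, ρ = 7870 kg/m³
  option B: σ_y = 723.9 MPa, ρ = 19260 kg/m³
  option R: M = 10.0×10⁻³
  option B: M = 4.19×10⁻³
Highest index: option R.

option R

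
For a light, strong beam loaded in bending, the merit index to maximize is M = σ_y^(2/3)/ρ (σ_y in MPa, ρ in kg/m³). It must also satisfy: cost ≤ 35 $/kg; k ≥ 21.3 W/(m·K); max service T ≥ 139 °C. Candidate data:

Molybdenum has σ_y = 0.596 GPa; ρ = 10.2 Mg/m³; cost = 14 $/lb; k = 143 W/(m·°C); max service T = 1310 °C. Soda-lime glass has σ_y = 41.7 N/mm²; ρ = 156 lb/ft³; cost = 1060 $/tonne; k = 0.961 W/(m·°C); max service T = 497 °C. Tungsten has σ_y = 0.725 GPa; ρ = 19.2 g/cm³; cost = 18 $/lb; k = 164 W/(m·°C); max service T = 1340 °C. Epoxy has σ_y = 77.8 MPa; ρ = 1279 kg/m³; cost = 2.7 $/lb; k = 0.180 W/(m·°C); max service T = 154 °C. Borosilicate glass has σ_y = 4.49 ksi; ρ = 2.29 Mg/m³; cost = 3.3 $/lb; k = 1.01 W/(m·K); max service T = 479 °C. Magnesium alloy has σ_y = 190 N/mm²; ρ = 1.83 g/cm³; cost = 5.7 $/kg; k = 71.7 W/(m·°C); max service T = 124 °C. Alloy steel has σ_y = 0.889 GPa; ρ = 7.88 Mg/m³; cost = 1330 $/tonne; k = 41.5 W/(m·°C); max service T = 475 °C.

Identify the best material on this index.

alloy steel

Screen on constraints: cost ≤ 35 $/kg; k ≥ 21.3 W/(m·K); max service T ≥ 139 °C. Survivors: molybdenum, alloy steel.
After converting to SI:
  molybdenum: σ_y = 596.0 MPa, ρ = 10200 kg/m³
  alloy steel: σ_y = 889.0 MPa, ρ = 7880 kg/m³
  alloy steel: M = 11.7×10⁻³
  molybdenum: M = 6.94×10⁻³
Highest index: alloy steel.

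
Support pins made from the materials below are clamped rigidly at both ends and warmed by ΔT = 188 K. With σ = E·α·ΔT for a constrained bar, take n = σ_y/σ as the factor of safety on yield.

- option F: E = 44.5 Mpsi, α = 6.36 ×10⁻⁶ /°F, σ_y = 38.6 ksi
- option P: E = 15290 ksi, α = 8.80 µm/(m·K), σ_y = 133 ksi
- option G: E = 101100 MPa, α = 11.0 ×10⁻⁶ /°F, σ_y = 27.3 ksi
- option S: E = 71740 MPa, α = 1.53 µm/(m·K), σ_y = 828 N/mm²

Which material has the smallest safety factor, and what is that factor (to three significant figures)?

Per material, after unit conversion:
  option F: E = 306.8, α = 11.4, σ_y = 266.1 → σ = 660 MPa, n = 0.403
  option P: E = 105.4, α = 8.80, σ_y = 917.0 → σ = 174 MPa, n = 5.26
  option G: E = 101.1, α = 19.8, σ_y = 188.2 → σ = 376 MPa, n = 0.500
  option S: E = 71.74, α = 1.53, σ_y = 828.0 → σ = 20.6 MPa, n = 40.1
Option F has the lowest safety factor, n = 0.403.

option F, n = 0.403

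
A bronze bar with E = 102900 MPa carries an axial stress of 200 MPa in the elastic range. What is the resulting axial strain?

1.94×10⁻³

E = 102900 MPa = 102.9 GPa = 102900 MPa.
ε = σ/E = 200 / 102900 = 1.94×10⁻³.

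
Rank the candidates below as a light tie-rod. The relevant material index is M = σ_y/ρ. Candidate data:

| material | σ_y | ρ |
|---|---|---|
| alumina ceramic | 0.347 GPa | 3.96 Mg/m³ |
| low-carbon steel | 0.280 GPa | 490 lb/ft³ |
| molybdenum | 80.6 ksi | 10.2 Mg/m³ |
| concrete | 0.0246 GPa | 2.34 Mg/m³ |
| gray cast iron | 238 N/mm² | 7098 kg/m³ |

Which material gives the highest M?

alumina ceramic

Normalizing units and computing the index:
  alumina ceramic: σ_y = 347.0 MPa, ρ = 3960 kg/m³
  low-carbon steel: σ_y = 280.0 MPa, ρ = 7849 kg/m³
  molybdenum: σ_y = 555.7 MPa, ρ = 10200 kg/m³
  concrete: σ_y = 24.60 MPa, ρ = 2340 kg/m³
  gray cast iron: σ_y = 238.0 MPa, ρ = 7098 kg/m³
  alumina ceramic: M = 87.6 kN·m/kg
  molybdenum: M = 54.5 kN·m/kg
  low-carbon steel: M = 35.7 kN·m/kg
  gray cast iron: M = 33.5 kN·m/kg
  concrete: M = 10.5 kN·m/kg
The maximum is for alumina ceramic.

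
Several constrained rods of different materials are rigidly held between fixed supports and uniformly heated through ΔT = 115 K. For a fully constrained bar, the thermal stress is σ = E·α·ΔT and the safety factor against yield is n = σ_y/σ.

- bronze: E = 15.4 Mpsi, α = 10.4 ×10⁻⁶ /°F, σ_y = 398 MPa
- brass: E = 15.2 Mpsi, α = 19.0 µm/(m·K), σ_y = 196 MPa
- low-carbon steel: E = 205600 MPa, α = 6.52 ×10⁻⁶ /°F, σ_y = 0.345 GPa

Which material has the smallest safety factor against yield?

brass

With everything in SI (GPa, ×10⁻⁶/K, MPa):
  bronze: E = 106.2, α = 18.7, σ_y = 398.0 → σ = 229 MPa, n = 1.74
  brass: E = 104.8, α = 19.0, σ_y = 196.0 → σ = 229 MPa, n = 0.856
  low-carbon steel: E = 205.6, α = 11.7, σ_y = 345.0 → σ = 277 MPa, n = 1.24
Smallest n: brass with n = 0.856.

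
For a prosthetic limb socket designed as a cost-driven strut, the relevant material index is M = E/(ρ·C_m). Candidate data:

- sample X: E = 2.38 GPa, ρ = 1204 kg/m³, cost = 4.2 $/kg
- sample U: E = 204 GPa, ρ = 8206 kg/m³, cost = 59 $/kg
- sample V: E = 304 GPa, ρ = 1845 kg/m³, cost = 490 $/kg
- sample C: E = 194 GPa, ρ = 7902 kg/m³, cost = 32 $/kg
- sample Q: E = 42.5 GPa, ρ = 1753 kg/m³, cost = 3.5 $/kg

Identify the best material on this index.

sample Q

Computing M directly (units already consistent):
  sample Q: M = 6.93 MN·m per $
  sample C: M = 0.767 MN·m per $
  sample X: M = 0.471 MN·m per $
  sample U: M = 0.421 MN·m per $
  sample V: M = 0.336 MN·m per $
The maximum is for sample Q.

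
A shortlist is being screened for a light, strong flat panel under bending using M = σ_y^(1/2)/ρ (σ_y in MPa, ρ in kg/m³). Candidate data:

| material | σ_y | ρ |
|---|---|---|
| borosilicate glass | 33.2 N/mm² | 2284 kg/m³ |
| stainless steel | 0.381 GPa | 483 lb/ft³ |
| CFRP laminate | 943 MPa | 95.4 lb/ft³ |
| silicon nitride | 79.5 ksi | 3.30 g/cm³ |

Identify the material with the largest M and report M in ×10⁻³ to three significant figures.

After converting to SI:
  borosilicate glass: σ_y = 33.20 MPa, ρ = 2284 kg/m³
  stainless steel: σ_y = 381.0 MPa, ρ = 7737 kg/m³
  CFRP laminate: σ_y = 943.0 MPa, ρ = 1528 kg/m³
  silicon nitride: σ_y = 548.1 MPa, ρ = 3300 kg/m³
  CFRP laminate: M = 20.1×10⁻³
  silicon nitride: M = 7.09×10⁻³
  stainless steel: M = 2.52×10⁻³
  borosilicate glass: M = 2.52×10⁻³
CFRP laminate ranks first.

CFRP laminate, M = 20.1×10⁻³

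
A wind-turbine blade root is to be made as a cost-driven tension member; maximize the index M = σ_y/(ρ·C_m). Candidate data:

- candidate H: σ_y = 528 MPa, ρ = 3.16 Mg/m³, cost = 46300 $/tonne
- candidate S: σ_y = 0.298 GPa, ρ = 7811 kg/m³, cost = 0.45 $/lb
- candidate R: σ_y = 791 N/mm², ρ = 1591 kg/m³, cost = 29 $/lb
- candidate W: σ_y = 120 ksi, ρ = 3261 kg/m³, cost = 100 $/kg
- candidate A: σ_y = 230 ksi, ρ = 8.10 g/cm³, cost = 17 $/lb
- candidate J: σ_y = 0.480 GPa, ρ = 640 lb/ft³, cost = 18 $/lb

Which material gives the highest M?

Normalizing units and computing the index:
  candidate H: σ_y = 528.0 MPa, ρ = 3160 kg/m³, cost = 46.30 $/kg
  candidate S: σ_y = 298.0 MPa, ρ = 7811 kg/m³, cost = 0.9921 $/kg
  candidate R: σ_y = 791.0 MPa, ρ = 1591 kg/m³, cost = 63.93 $/kg
  candidate W: σ_y = 827.4 MPa, ρ = 3261 kg/m³, cost = 100.0 $/kg
  candidate A: σ_y = 1586 MPa, ρ = 8100 kg/m³, cost = 37.48 $/kg
  candidate J: σ_y = 480.0 MPa, ρ = 10250 kg/m³, cost = 39.68 $/kg
  candidate S: M = 38.5 kN·m per $
  candidate R: M = 7.78 kN·m per $
  candidate A: M = 5.22 kN·m per $
  candidate H: M = 3.61 kN·m per $
  candidate W: M = 2.54 kN·m per $
  candidate J: M = 1.18 kN·m per $
Highest index: candidate S.

candidate S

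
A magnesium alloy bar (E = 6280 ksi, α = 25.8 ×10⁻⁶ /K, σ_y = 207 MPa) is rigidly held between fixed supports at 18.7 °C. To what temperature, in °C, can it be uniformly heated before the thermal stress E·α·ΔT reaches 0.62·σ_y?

E = 6280 ksi = 43.30 GPa.
E·α·ΔT = 128.3 MPa ⇒ ΔT = 128.3 / (43.30×10³ × 25.8×10⁻⁶) = 114.9 K.
T = 18.7 + 114.9 = 133.6 °C.

134 °C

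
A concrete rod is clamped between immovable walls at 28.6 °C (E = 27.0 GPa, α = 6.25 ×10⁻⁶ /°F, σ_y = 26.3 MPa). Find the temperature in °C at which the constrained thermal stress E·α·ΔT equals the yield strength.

α = 6.25×10⁻⁶/°F × 9/5 = 11.2×10⁻⁶/K.
E·α·ΔT = 26.30 MPa ⇒ ΔT = 26.30 / (27.00×10³ × 11.2×10⁻⁶) = 86.58 K.
T = 28.6 + 86.58 = 115.2 °C.

115 °C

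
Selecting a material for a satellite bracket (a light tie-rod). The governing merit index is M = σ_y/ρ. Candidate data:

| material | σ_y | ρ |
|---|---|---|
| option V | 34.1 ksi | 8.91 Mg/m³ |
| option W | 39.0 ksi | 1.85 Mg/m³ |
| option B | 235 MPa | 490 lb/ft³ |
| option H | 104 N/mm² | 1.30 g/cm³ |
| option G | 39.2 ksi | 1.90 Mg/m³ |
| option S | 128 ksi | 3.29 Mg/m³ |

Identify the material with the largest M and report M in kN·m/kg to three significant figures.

option S, M = 268 kN·m/kg

After converting to SI:
  option V: σ_y = 235.1 MPa, ρ = 8910 kg/m³
  option W: σ_y = 268.9 MPa, ρ = 1850 kg/m³
  option B: σ_y = 235.0 MPa, ρ = 7849 kg/m³
  option H: σ_y = 104.0 MPa, ρ = 1300 kg/m³
  option G: σ_y = 270.3 MPa, ρ = 1900 kg/m³
  option S: σ_y = 882.5 MPa, ρ = 3290 kg/m³
  option S: M = 268 kN·m/kg
  option W: M = 145 kN·m/kg
  option G: M = 142 kN·m/kg
  option H: M = 80.0 kN·m/kg
  option B: M = 29.9 kN·m/kg
  option V: M = 26.4 kN·m/kg
Highest index: option S.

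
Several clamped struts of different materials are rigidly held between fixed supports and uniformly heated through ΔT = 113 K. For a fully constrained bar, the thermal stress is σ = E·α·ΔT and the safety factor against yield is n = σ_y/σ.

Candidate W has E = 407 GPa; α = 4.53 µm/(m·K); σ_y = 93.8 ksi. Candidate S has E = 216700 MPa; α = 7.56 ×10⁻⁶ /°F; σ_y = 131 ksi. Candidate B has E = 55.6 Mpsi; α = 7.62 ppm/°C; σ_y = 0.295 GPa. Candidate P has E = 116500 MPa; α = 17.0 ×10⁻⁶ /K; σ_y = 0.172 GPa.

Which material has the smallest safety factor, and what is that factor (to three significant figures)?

candidate P, n = 0.769

In consistent units (E in GPa, α in ×10⁻⁶/K, σ_y in MPa):
  candidate W: E = 407.0, α = 4.53, σ_y = 646.7 → σ = 208 MPa, n = 3.10
  candidate S: E = 216.7, α = 13.6, σ_y = 903.2 → σ = 333 MPa, n = 2.71
  candidate B: E = 383.3, α = 7.62, σ_y = 295.0 → σ = 330 MPa, n = 0.894
  candidate P: E = 116.5, α = 17.0, σ_y = 172.0 → σ = 224 MPa, n = 0.769
Candidate P has the lowest safety factor, n = 0.769.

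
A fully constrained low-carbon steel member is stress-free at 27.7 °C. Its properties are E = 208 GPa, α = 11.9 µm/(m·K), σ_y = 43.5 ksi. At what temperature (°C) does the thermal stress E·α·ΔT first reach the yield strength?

149 °C

σ_y = 43.5 ksi = 299.9 MPa.
E·α·ΔT = 299.9 MPa ⇒ ΔT = 299.9 / (208.0×10³ × 11.9×10⁻⁶) = 121.2 K.
T = 27.7 + 121.2 = 148.9 °C.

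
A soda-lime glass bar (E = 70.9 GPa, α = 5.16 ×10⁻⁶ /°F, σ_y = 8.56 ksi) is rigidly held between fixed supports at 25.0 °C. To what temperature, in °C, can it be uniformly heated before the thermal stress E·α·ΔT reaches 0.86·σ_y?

α = 5.16×10⁻⁶/°F × 9/5 = 9.29×10⁻⁶/K.
σ_y = 8.56 ksi = 59.02 MPa.
E·α·ΔT = 50.76 MPa ⇒ ΔT = 50.76 / (70.90×10³ × 9.29×10⁻⁶) = 77.08 K.
T = 25.0 + 77.08 = 102.1 °C.

102 °C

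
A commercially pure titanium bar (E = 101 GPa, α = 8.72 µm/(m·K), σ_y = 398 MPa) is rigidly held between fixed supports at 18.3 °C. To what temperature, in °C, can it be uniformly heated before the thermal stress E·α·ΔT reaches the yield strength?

E·α·ΔT = 398.0 MPa ⇒ ΔT = 398.0 / (101.0×10³ × 8.72×10⁻⁶) = 451.9 K.
T = 18.3 + 451.9 = 470.2 °C.

470 °C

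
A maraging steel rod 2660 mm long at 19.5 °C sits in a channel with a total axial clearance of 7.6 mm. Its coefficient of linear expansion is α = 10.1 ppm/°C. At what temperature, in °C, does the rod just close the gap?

302 °C

α·L₀·ΔT = 7.6 mm ⇒ ΔT = 7.6 / (10.1×10⁻⁶ × 2660.0) = 282.9 K.
T = 19.5 + 282.9 = 302.4 °C.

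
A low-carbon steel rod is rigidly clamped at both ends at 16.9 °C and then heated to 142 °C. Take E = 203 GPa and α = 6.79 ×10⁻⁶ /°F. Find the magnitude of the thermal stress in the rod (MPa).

α = 6.79×10⁻⁶/°F × 9/5 = 12.2×10⁻⁶/K.
ΔT = 125.1 K. Constrained thermal stress σ = E·α·ΔT = 203.0×10³ MPa × 12.2×10⁻⁶ × 125.1 = 310 MPa (compressive).

310 MPa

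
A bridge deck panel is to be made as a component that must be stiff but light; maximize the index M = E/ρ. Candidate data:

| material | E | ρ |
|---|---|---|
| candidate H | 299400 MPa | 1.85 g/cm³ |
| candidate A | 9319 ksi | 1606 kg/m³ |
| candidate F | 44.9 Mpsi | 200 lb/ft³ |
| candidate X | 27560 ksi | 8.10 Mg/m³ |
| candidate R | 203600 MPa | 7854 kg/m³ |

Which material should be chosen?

Normalizing units and computing the index:
  candidate H: E = 299.4 GPa, ρ = 1850 kg/m³
  candidate A: E = 64.25 GPa, ρ = 1606 kg/m³
  candidate F: E = 309.6 GPa, ρ = 3204 kg/m³
  candidate X: E = 190.0 GPa, ρ = 8100 kg/m³
  candidate R: E = 203.6 GPa, ρ = 7854 kg/m³
  candidate H: M = 162 MN·m/kg
  candidate F: M = 96.6 MN·m/kg
  candidate A: M = 40.0 MN·m/kg
  candidate R: M = 25.9 MN·m/kg
  candidate X: M = 23.5 MN·m/kg
Candidate H has the largest M.

candidate H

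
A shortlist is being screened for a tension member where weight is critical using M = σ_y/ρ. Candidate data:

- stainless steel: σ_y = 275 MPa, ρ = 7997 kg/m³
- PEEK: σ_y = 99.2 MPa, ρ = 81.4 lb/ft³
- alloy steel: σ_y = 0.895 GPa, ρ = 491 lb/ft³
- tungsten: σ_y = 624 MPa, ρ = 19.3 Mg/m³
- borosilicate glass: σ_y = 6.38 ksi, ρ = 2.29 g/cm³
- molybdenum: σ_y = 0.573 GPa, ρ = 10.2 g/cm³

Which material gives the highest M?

alloy steel

After converting to SI:
  stainless steel: σ_y = 275.0 MPa, ρ = 7997 kg/m³
  PEEK: σ_y = 99.20 MPa, ρ = 1304 kg/m³
  alloy steel: σ_y = 895.0 MPa, ρ = 7865 kg/m³
  tungsten: σ_y = 624.0 MPa, ρ = 19300 kg/m³
  borosilicate glass: σ_y = 43.99 MPa, ρ = 2290 kg/m³
  molybdenum: σ_y = 573.0 MPa, ρ = 10200 kg/m³
  alloy steel: M = 114 kN·m/kg
  PEEK: M = 76.1 kN·m/kg
  molybdenum: M = 56.2 kN·m/kg
  stainless steel: M = 34.4 kN·m/kg
  tungsten: M = 32.3 kN·m/kg
  borosilicate glass: M = 19.2 kN·m/kg
Highest index: alloy steel.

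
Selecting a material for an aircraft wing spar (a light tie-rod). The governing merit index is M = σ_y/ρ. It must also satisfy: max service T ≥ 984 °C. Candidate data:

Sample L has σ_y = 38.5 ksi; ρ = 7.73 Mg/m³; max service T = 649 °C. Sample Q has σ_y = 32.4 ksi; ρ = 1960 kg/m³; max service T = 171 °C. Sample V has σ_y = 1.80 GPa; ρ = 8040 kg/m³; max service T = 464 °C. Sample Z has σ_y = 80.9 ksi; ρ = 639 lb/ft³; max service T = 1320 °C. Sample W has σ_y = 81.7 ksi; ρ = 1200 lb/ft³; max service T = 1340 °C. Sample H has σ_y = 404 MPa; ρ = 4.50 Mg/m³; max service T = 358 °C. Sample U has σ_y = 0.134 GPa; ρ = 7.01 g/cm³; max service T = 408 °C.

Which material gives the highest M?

sample Z

Screen on constraints: max service T ≥ 984 °C. Survivors: sample Z, sample W.
In SI units:
  sample Z: σ_y = 557.8 MPa, ρ = 10240 kg/m³
  sample W: σ_y = 563.3 MPa, ρ = 19220 kg/m³
  sample Z: M = 54.5 kN·m/kg
  sample W: M = 29.3 kN·m/kg
Sample Z ranks first.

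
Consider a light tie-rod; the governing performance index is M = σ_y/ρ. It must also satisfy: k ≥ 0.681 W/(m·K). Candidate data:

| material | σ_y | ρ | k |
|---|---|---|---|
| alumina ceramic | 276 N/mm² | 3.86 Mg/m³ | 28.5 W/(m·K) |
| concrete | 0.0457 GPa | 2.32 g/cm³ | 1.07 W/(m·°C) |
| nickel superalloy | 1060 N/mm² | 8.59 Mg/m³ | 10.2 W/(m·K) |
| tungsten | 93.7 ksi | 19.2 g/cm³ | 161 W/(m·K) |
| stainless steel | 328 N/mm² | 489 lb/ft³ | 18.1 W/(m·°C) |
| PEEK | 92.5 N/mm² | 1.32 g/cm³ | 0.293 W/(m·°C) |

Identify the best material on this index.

Screen on constraints: k ≥ 0.681 W/(m·K). Survivors: alumina ceramic, concrete, nickel superalloy, tungsten, stainless steel.
Putting every candidate on a common basis:
  alumina ceramic: σ_y = 276.0 MPa, ρ = 3860 kg/m³
  concrete: σ_y = 45.70 MPa, ρ = 2320 kg/m³
  nickel superalloy: σ_y = 1060 MPa, ρ = 8590 kg/m³
  tungsten: σ_y = 646.0 MPa, ρ = 19200 kg/m³
  stainless steel: σ_y = 328.0 MPa, ρ = 7833 kg/m³
  nickel superalloy: M = 123 kN·m/kg
  alumina ceramic: M = 71.5 kN·m/kg
  stainless steel: M = 41.9 kN·m/kg
  tungsten: M = 33.6 kN·m/kg
  concrete: M = 19.7 kN·m/kg
Nickel superalloy ranks first.

nickel superalloy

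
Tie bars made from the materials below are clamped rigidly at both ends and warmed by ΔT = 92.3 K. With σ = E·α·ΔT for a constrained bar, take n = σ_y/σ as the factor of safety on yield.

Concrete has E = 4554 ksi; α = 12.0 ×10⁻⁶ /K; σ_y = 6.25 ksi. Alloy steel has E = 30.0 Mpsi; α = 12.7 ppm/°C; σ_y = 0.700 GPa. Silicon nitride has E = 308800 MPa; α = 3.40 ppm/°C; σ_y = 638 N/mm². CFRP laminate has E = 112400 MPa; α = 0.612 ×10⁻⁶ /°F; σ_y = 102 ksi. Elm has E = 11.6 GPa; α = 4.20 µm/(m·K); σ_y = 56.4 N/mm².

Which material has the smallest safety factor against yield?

Converting E to GPa, α to ×10⁻⁶/K, σ_y to MPa, then σ and n for each:
  concrete: E = 31.40, α = 12.0, σ_y = 43.09 → σ = 34.8 MPa, n = 1.24
  alloy steel: E = 206.8, α = 12.7, σ_y = 700.0 → σ = 242 MPa, n = 2.89
  silicon nitride: E = 308.8, α = 3.40, σ_y = 638.0 → σ = 96.9 MPa, n = 6.58
  CFRP laminate: E = 112.4, α = 1.10, σ_y = 703.3 → σ = 11.4 MPa, n = 61.5
  elm: E = 11.60, α = 4.20, σ_y = 56.40 → σ = 4.50 MPa, n = 12.5
Smallest n: concrete with n = 1.24.

concrete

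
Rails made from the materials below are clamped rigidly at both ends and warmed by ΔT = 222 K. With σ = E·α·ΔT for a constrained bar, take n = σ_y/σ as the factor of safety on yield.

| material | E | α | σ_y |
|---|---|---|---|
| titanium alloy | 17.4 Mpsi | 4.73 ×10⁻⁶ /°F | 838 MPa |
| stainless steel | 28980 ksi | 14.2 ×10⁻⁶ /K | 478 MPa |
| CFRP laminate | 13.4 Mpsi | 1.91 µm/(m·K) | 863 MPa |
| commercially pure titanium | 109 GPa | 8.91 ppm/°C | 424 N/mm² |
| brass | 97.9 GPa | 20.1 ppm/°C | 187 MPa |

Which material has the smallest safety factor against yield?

brass

With everything in SI (GPa, ×10⁻⁶/K, MPa):
  titanium alloy: E = 120.0, α = 8.51, σ_y = 838.0 → σ = 227 MPa, n = 3.70
  stainless steel: E = 199.8, α = 14.2, σ_y = 478.0 → σ = 630 MPa, n = 0.759
  CFRP laminate: E = 92.39, α = 1.91, σ_y = 863.0 → σ = 39.2 MPa, n = 22.0
  commercially pure titanium: E = 109.0, α = 8.91, σ_y = 424.0 → σ = 216 MPa, n = 1.97
  brass: E = 97.90, α = 20.1, σ_y = 187.0 → σ = 437 MPa, n = 0.428
Brass has the lowest safety factor, n = 0.428.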